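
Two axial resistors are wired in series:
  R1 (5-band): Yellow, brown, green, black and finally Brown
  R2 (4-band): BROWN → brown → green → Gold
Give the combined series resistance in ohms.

R1: yellow, brown, green → 415; black ×1 → 415 Ω.
R2: brown, brown → 11; green ×10^5 → 1100000 Ω.
Series: 415 + 1100000 = 1100415 Ω.

1100415 Ω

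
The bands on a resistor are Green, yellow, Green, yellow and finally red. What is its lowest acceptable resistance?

5341000 Ω

Green → 5 (first significant figure)
Yellow → 4 (second significant figure)
Green → 5 (third significant figure)
Yellow → ×10^4 multiplier
Red → ±2% tolerance
545 × 10000 = 5450000 Ω
Lowest = 5450000 × (1 − 2/100) = 5341000 Ω.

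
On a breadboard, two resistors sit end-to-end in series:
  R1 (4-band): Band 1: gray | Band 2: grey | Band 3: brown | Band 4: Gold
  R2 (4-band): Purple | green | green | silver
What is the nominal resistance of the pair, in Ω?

7500880 Ω

R1: grey, grey → 88; brown ×10 → 880 Ω.
R2: violet, green → 75; green ×10^5 → 7500000 Ω.
Series: 880 + 7500000 = 7500880 Ω.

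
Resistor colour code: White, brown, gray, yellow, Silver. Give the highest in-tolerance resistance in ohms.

White → 9 (first significant figure)
Brown → 1 (second significant figure)
Grey → 8 (third significant figure)
Yellow → ×10^4 multiplier
Silver → ±10% tolerance
918 × 10000 = 9180000 Ω
Highest = 9180000 × (1 + 10/100) = 10098000 Ω.

10098000 Ω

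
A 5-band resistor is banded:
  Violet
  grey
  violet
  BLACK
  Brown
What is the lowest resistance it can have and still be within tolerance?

Violet → 7 (first significant figure)
Grey → 8 (second significant figure)
Violet → 7 (third significant figure)
Black → ×1 multiplier
Brown → ±1% tolerance
787 × 1 = 787 Ω
Lowest = 787 × (1 − 1/100) = 779.13 Ω.

779.13 Ω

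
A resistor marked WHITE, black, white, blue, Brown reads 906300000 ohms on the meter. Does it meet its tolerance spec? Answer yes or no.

White → 9 (first significant figure)
Black → 0 (second significant figure)
White → 9 (third significant figure)
Blue → ×10^6 multiplier
Brown → ±1% tolerance
909 × 1000000 = 909000000 Ω
Allowed range: 899910000 Ω to 918090000 Ω.
906300000 ohms lies inside that range.

yes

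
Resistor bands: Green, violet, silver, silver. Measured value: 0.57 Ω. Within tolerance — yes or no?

yes

Green → 5 (first significant figure)
Violet → 7 (second significant figure)
Silver → ×0.01 multiplier
Silver → ±10% tolerance
57 × 0.01 = 0.57 Ω
Allowed range: 0.513 Ω to 0.627 Ω.
0.57 Ω lies inside that range.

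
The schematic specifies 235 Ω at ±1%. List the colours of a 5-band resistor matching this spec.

red, orange, green, black, brown

235 Ω = 235 × 10^0.
2 → red
3 → orange
5 → green
Multiplier 10^0 → black.
±1% tolerance → brown.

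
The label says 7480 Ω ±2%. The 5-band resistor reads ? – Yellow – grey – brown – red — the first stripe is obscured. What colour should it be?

violet

7480 Ω = 748 × 10^1.
The first band gives digit 7 of the significand, and 7 is violet.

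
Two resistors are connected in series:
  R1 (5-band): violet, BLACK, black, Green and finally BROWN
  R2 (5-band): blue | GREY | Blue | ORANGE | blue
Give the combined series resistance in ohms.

R1: violet, black, black → 700; green ×10^5 → 70000000 Ω.
R2: blue, grey, blue → 686; orange ×10^3 → 686000 Ω.
Series: 70000000 + 686000 = 70686000 Ω.

70686000 Ω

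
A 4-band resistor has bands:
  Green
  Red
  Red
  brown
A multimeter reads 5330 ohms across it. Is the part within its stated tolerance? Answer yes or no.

Green → 5 (first significant figure)
Red → 2 (second significant figure)
Red → ×10^2 multiplier
Brown → ±1% tolerance
52 × 100 = 5200 Ω
Allowed range: 5148 Ω to 5252 Ω.
5330 ohms lies outside that range.

no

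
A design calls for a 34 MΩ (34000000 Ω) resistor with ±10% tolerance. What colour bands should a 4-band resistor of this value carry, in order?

orange, yellow, blue, silver

34000000 Ω = 34 × 10^6.
3 → orange
4 → yellow
Multiplier 10^6 → blue.
±10% tolerance → silver.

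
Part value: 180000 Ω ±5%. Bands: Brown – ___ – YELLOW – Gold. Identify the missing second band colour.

180000 Ω = 18 × 10^4.
The second band gives digit 8 of the significand, and 8 is grey.

grey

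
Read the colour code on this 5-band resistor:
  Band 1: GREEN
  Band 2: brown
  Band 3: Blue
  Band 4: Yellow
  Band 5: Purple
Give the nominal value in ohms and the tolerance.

Green → 5 (first significant figure)
Brown → 1 (second significant figure)
Blue → 6 (third significant figure)
Yellow → ×10^4 multiplier
Violet → ±0.1% tolerance
516 × 10000 = 5160000 Ω

5160000 Ω ±0.1%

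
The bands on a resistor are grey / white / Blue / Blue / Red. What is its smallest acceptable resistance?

Grey → 8 (first significant figure)
White → 9 (second significant figure)
Blue → 6 (third significant figure)
Blue → ×10^6 multiplier
Red → ±2% tolerance
896 × 1000000 = 896000000 Ω
Smallest = 896000000 × (1 − 2/100) = 878080000 Ω.

878080000 Ω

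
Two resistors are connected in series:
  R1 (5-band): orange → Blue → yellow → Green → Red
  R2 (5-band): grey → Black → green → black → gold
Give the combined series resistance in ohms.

R1: orange, blue, yellow → 364; green ×10^5 → 36400000 Ω.
R2: grey, black, green → 805; black ×1 → 805 Ω.
Series: 36400000 + 805 = 36400805 Ω.

36400805 Ω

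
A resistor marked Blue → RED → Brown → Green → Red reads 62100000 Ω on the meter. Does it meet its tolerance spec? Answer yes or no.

yes

Blue → 6 (first significant figure)
Red → 2 (second significant figure)
Brown → 1 (third significant figure)
Green → ×10^5 multiplier
Red → ±2% tolerance
621 × 100000 = 62100000 Ω
Allowed range: 60858000 Ω to 63342000 Ω.
62100000 Ω lies inside that range.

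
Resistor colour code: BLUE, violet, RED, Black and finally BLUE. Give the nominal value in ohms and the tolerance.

672 Ω ±0.25%

Blue → 6 (first significant figure)
Violet → 7 (second significant figure)
Red → 2 (third significant figure)
Black → ×1 multiplier
Blue → ±0.25% tolerance
672 × 1 = 672 Ω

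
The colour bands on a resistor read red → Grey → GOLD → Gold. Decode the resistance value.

Red → 2 (first significant figure)
Grey → 8 (second significant figure)
Gold → ×0.1 multiplier
28 × 0.1 = 2.8 Ω

2.8 Ω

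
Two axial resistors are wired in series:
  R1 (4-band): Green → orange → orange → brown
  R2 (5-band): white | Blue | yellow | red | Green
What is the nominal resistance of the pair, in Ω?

R1: green, orange → 53; orange ×10^3 → 53000 Ω.
R2: white, blue, yellow → 964; red ×10^2 → 96400 Ω.
Series: 53000 + 96400 = 149400 Ω.

149400 Ω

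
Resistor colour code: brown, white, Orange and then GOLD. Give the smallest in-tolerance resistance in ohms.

Brown → 1 (first significant figure)
White → 9 (second significant figure)
Orange → ×10^3 multiplier
Gold → ±5% tolerance
19 × 1000 = 19000 Ω
Smallest = 19000 × (1 − 5/100) = 18050 Ω.

18050 Ω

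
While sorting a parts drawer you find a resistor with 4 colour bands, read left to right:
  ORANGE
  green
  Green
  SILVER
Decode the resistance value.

Orange → 3 (first significant figure)
Green → 5 (second significant figure)
Green → ×10^5 multiplier
35 × 100000 = 3500000 Ω

3500000 Ω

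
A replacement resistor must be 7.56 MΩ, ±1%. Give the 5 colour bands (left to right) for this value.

violet, green, blue, yellow, brown

7560000 Ω = 756 × 10^4.
7 → violet
5 → green
6 → blue
Multiplier 10^4 → yellow.
±1% tolerance → brown.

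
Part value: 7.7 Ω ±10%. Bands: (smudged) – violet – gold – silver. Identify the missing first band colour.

7.7 Ω = 77 × 10^-1.
The first band gives digit 7 of the significand, and 7 is violet.

violet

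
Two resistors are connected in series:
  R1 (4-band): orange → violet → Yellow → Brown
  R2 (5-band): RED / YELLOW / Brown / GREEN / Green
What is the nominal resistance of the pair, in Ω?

24470000 Ω

R1: orange, violet → 37; yellow ×10^4 → 370000 Ω.
R2: red, yellow, brown → 241; green ×10^5 → 24100000 Ω.
Series: 370000 + 24100000 = 24470000 Ω.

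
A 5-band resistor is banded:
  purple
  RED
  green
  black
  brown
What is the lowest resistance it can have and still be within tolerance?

Violet → 7 (first significant figure)
Red → 2 (second significant figure)
Green → 5 (third significant figure)
Black → ×1 multiplier
Brown → ±1% tolerance
725 × 1 = 725 Ω
Lowest = 725 × (1 − 1/100) = 717.75 Ω.

717.75 Ω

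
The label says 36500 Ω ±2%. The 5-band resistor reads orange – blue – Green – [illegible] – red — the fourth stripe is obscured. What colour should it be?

red

36500 Ω = 365 × 10^2.
The fourth band is the multiplier, 10^2, which is red.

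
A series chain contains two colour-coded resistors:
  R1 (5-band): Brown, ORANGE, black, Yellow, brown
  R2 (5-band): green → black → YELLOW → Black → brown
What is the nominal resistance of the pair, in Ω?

R1: brown, orange, black → 130; yellow ×10^4 → 1300000 Ω.
R2: green, black, yellow → 504; black ×1 → 504 Ω.
Series: 1300000 + 504 = 1300504 Ω.

1300504 Ω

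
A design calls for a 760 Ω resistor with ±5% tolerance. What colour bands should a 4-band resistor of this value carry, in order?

violet, blue, brown, gold

760 Ω = 76 × 10^1.
7 → violet
6 → blue
Multiplier 10^1 → brown.
±5% tolerance → gold.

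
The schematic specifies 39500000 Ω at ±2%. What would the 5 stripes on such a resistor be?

orange, white, green, green, red

39500000 Ω = 395 × 10^5.
3 → orange
9 → white
5 → green
Multiplier 10^5 → green.
±2% tolerance → red.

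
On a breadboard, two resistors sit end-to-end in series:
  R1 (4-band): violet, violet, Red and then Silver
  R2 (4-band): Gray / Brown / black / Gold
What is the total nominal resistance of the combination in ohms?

7781 Ω

R1: violet, violet → 77; red ×10^2 → 7700 Ω.
R2: grey, brown → 81; black ×1 → 81 Ω.
Series: 7700 + 81 = 7781 Ω.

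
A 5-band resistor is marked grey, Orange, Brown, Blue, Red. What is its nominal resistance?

Grey → 8 (first significant figure)
Orange → 3 (second significant figure)
Brown → 1 (third significant figure)
Blue → ×10^6 multiplier
831 × 1000000 = 831000000 Ω

831000000 Ω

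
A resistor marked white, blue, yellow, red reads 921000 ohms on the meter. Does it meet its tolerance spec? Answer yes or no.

White → 9 (first significant figure)
Blue → 6 (second significant figure)
Yellow → ×10^4 multiplier
Red → ±2% tolerance
96 × 10000 = 960000 Ω
Allowed range: 940800 Ω to 979200 Ω.
921000 ohms lies outside that range.

no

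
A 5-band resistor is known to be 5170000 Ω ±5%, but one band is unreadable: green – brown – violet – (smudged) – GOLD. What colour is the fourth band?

yellow

5170000 Ω = 517 × 10^4.
The fourth band is the multiplier, 10^4, which is yellow.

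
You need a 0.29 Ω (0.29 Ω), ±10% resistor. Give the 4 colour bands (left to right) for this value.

0.29 Ω = 29 × 10^-2.
2 → red
9 → white
Multiplier 10^-2 → silver.
±10% tolerance → silver.

red, white, silver, silver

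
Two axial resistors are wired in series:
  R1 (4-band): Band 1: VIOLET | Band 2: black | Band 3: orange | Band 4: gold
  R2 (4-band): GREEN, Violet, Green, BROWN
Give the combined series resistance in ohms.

5770000 Ω

R1: violet, black → 70; orange ×10^3 → 70000 Ω.
R2: green, violet → 57; green ×10^5 → 5700000 Ω.
Series: 70000 + 5700000 = 5770000 Ω.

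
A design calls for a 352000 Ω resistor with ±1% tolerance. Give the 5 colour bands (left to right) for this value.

352000 Ω = 352 × 10^3.
3 → orange
5 → green
2 → red
Multiplier 10^3 → orange.
±1% tolerance → brown.

orange, green, red, orange, brown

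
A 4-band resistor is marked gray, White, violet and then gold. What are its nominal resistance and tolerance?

Grey → 8 (first significant figure)
White → 9 (second significant figure)
Violet → ×10^7 multiplier
Gold → ±5% tolerance
89 × 10000000 = 890000000 Ω

890000000 Ω ±5%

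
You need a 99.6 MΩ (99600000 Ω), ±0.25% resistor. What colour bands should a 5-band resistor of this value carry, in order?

white, white, blue, green, blue

99600000 Ω = 996 × 10^5.
9 → white
9 → white
6 → blue
Multiplier 10^5 → green.
±0.25% tolerance → blue.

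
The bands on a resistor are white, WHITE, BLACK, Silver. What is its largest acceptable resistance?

108.9 Ω

White → 9 (first significant figure)
White → 9 (second significant figure)
Black → ×1 multiplier
Silver → ±10% tolerance
99 × 1 = 99 Ω
Largest = 99 × (1 + 10/100) = 108.9 Ω.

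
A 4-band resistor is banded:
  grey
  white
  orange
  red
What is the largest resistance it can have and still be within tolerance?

Grey → 8 (first significant figure)
White → 9 (second significant figure)
Orange → ×10^3 multiplier
Red → ±2% tolerance
89 × 1000 = 89000 Ω
Largest = 89000 × (1 + 2/100) = 90780 Ω.

90780 Ω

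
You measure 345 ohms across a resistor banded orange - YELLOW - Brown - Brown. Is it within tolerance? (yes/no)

no

Orange → 3 (first significant figure)
Yellow → 4 (second significant figure)
Brown → ×10 multiplier
Brown → ±1% tolerance
34 × 10 = 340 Ω
Allowed range: 336.6 Ω to 343.4 Ω.
345 ohms lies outside that range.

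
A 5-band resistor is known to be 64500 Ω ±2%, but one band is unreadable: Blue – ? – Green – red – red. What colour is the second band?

64500 Ω = 645 × 10^2.
The second band gives digit 4 of the significand, and 4 is yellow.

yellow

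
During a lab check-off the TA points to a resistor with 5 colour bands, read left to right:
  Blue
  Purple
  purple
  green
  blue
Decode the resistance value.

Blue → 6 (first significant figure)
Violet → 7 (second significant figure)
Violet → 7 (third significant figure)
Green → ×10^5 multiplier
677 × 100000 = 67700000 Ω

67700000 Ω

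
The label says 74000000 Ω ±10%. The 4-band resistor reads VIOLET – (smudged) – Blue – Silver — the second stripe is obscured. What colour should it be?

74000000 Ω = 74 × 10^6.
The second band gives digit 4 of the significand, and 4 is yellow.

yellow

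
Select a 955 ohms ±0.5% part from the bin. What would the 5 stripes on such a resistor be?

white, green, green, black, green

955 Ω = 955 × 10^0.
9 → white
5 → green
5 → green
Multiplier 10^0 → black.
±0.5% tolerance → green.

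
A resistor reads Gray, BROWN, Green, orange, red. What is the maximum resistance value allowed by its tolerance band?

Grey → 8 (first significant figure)
Brown → 1 (second significant figure)
Green → 5 (third significant figure)
Orange → ×10^3 multiplier
Red → ±2% tolerance
815 × 1000 = 815000 Ω
Maximum = 815000 × (1 + 2/100) = 831300 Ω.

831300 Ω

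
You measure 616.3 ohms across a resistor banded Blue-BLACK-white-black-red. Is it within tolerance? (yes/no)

yes

Blue → 6 (first significant figure)
Black → 0 (second significant figure)
White → 9 (third significant figure)
Black → ×1 multiplier
Red → ±2% tolerance
609 × 1 = 609 Ω
Allowed range: 596.82 Ω to 621.18 Ω.
616.3 ohms lies inside that range.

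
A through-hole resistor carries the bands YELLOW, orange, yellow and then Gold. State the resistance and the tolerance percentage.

430000 Ω ±5%

Yellow → 4 (first significant figure)
Orange → 3 (second significant figure)
Yellow → ×10^4 multiplier
Gold → ±5% tolerance
43 × 10000 = 430000 Ω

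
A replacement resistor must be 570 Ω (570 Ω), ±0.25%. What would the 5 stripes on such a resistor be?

green, violet, black, black, blue

570 Ω = 570 × 10^0.
5 → green
7 → violet
0 → black
Multiplier 10^0 → black.
±0.25% tolerance → blue.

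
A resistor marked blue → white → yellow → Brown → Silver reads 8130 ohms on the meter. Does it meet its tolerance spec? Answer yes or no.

no

Blue → 6 (first significant figure)
White → 9 (second significant figure)
Yellow → 4 (third significant figure)
Brown → ×10 multiplier
Silver → ±10% tolerance
694 × 10 = 6940 Ω
Allowed range: 6246 Ω to 7634 Ω.
8130 ohms lies outside that range.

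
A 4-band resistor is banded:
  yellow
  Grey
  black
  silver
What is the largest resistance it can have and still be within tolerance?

Yellow → 4 (first significant figure)
Grey → 8 (second significant figure)
Black → ×1 multiplier
Silver → ±10% tolerance
48 × 1 = 48 Ω
Largest = 48 × (1 + 10/100) = 52.8 Ω.

52.8 Ω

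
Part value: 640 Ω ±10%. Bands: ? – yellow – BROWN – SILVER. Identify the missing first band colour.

640 Ω = 64 × 10^1.
The first band gives digit 6 of the significand, and 6 is blue.

blue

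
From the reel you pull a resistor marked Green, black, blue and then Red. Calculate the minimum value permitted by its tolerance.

49000000 Ω

Green → 5 (first significant figure)
Black → 0 (second significant figure)
Blue → ×10^6 multiplier
Red → ±2% tolerance
50 × 1000000 = 50000000 Ω
Minimum = 50000000 × (1 − 2/100) = 49000000 Ω.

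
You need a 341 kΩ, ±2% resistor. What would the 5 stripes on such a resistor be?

orange, yellow, brown, orange, red

341000 Ω = 341 × 10^3.
3 → orange
4 → yellow
1 → brown
Multiplier 10^3 → orange.
±2% tolerance → red.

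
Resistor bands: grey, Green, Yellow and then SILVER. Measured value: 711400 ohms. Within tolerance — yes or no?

Grey → 8 (first significant figure)
Green → 5 (second significant figure)
Yellow → ×10^4 multiplier
Silver → ±10% tolerance
85 × 10000 = 850000 Ω
Allowed range: 765000 Ω to 935000 Ω.
711400 ohms lies outside that range.

no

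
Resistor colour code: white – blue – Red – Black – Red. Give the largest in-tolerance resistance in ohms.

981.24 Ω

White → 9 (first significant figure)
Blue → 6 (second significant figure)
Red → 2 (third significant figure)
Black → ×1 multiplier
Red → ±2% tolerance
962 × 1 = 962 Ω
Largest = 962 × (1 + 2/100) = 981.24 Ω.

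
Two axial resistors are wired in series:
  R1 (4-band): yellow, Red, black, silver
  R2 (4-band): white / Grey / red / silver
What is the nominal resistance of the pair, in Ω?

9842 Ω

R1: yellow, red → 42; black ×1 → 42 Ω.
R2: white, grey → 98; red ×10^2 → 9800 Ω.
Series: 42 + 9800 = 9842 Ω.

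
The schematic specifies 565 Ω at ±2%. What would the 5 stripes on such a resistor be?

green, blue, green, black, red

565 Ω = 565 × 10^0.
5 → green
6 → blue
5 → green
Multiplier 10^0 → black.
±2% tolerance → red.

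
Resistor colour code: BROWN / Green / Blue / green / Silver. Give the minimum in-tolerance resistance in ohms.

14040000 Ω

Brown → 1 (first significant figure)
Green → 5 (second significant figure)
Blue → 6 (third significant figure)
Green → ×10^5 multiplier
Silver → ±10% tolerance
156 × 100000 = 15600000 Ω
Minimum = 15600000 × (1 − 10/100) = 14040000 Ω.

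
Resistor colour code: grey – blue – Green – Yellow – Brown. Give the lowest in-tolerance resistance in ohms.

8563500 Ω

Grey → 8 (first significant figure)
Blue → 6 (second significant figure)
Green → 5 (third significant figure)
Yellow → ×10^4 multiplier
Brown → ±1% tolerance
865 × 10000 = 8650000 Ω
Lowest = 8650000 × (1 − 1/100) = 8563500 Ω.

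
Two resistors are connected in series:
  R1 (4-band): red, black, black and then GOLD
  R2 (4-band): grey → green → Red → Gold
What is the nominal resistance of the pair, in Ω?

R1: red, black → 20; black ×1 → 20 Ω.
R2: grey, green → 85; red ×10^2 → 8500 Ω.
Series: 20 + 8500 = 8520 Ω.

8520 Ω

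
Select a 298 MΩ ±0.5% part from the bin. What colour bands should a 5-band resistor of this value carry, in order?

298000000 Ω = 298 × 10^6.
2 → red
9 → white
8 → grey
Multiplier 10^6 → blue.
±0.5% tolerance → green.

red, white, grey, blue, green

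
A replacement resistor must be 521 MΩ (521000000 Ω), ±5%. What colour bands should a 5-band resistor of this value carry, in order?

521000000 Ω = 521 × 10^6.
5 → green
2 → red
1 → brown
Multiplier 10^6 → blue.
±5% tolerance → gold.

green, red, brown, blue, gold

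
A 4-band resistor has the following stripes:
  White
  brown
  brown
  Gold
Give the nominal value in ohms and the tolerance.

910 Ω ±5%

White → 9 (first significant figure)
Brown → 1 (second significant figure)
Brown → ×10 multiplier
Gold → ±5% tolerance
91 × 10 = 910 Ω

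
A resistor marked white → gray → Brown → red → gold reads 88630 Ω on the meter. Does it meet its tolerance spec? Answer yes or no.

White → 9 (first significant figure)
Grey → 8 (second significant figure)
Brown → 1 (third significant figure)
Red → ×10^2 multiplier
Gold → ±5% tolerance
981 × 100 = 98100 Ω
Allowed range: 93195 Ω to 103005 Ω.
88630 Ω lies outside that range.

no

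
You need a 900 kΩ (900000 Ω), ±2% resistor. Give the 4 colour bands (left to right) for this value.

white, black, yellow, red

900000 Ω = 90 × 10^4.
9 → white
0 → black
Multiplier 10^4 → yellow.
±2% tolerance → red.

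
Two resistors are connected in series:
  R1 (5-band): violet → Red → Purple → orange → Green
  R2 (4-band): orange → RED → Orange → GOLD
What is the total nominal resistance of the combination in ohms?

759000 Ω

R1: violet, red, violet → 727; orange ×10^3 → 727000 Ω.
R2: orange, red → 32; orange ×10^3 → 32000 Ω.
Series: 727000 + 32000 = 759000 Ω.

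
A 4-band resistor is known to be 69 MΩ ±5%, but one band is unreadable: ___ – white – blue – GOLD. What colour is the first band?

blue

69000000 Ω = 69 × 10^6.
The first band gives digit 6 of the significand, and 6 is blue.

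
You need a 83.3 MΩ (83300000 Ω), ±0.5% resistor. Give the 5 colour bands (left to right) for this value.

83300000 Ω = 833 × 10^5.
8 → grey
3 → orange
3 → orange
Multiplier 10^5 → green.
±0.5% tolerance → green.

grey, orange, orange, green, green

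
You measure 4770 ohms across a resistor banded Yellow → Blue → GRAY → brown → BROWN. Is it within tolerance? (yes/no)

Yellow → 4 (first significant figure)
Blue → 6 (second significant figure)
Grey → 8 (third significant figure)
Brown → ×10 multiplier
Brown → ±1% tolerance
468 × 10 = 4680 Ω
Allowed range: 4633.2 Ω to 4726.8 Ω.
4770 ohms lies outside that range.

no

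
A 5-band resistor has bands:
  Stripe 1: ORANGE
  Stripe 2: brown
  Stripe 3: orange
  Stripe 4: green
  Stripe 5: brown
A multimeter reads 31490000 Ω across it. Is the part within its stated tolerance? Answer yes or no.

yes

Orange → 3 (first significant figure)
Brown → 1 (second significant figure)
Orange → 3 (third significant figure)
Green → ×10^5 multiplier
Brown → ±1% tolerance
313 × 100000 = 31300000 Ω
Allowed range: 30987000 Ω to 31613000 Ω.
31490000 Ω lies inside that range.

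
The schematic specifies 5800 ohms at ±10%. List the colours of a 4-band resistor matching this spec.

5800 Ω = 58 × 10^2.
5 → green
8 → grey
Multiplier 10^2 → red.
±10% tolerance → silver.

green, grey, red, silver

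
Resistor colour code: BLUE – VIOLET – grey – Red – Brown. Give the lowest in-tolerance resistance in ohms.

67122 Ω

Blue → 6 (first significant figure)
Violet → 7 (second significant figure)
Grey → 8 (third significant figure)
Red → ×10^2 multiplier
Brown → ±1% tolerance
678 × 100 = 67800 Ω
Lowest = 67800 × (1 − 1/100) = 67122 Ω.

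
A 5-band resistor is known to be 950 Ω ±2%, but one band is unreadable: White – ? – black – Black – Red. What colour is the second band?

950 Ω = 950 × 10^0.
The second band gives digit 5 of the significand, and 5 is green.

green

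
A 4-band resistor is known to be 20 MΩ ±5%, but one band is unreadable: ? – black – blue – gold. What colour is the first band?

red

20000000 Ω = 20 × 10^6.
The first band gives digit 2 of the significand, and 2 is red.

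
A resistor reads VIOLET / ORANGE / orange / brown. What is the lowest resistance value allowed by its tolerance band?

72270 Ω

Violet → 7 (first significant figure)
Orange → 3 (second significant figure)
Orange → ×10^3 multiplier
Brown → ±1% tolerance
73 × 1000 = 73000 Ω
Lowest = 73000 × (1 − 1/100) = 72270 Ω.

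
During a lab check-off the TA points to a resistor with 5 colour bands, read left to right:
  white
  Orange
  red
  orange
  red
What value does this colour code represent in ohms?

932000 Ω

White → 9 (first significant figure)
Orange → 3 (second significant figure)
Red → 2 (third significant figure)
Orange → ×10^3 multiplier
932 × 1000 = 932000 Ω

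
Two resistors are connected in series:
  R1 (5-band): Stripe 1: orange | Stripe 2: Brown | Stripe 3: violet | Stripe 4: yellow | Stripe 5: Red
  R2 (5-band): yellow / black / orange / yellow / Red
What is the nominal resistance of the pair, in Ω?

R1: orange, brown, violet → 317; yellow ×10^4 → 3170000 Ω.
R2: yellow, black, orange → 403; yellow ×10^4 → 4030000 Ω.
Series: 3170000 + 4030000 = 7200000 Ω.

7200000 Ω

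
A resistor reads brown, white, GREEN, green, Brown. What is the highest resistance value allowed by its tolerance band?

Brown → 1 (first significant figure)
White → 9 (second significant figure)
Green → 5 (third significant figure)
Green → ×10^5 multiplier
Brown → ±1% tolerance
195 × 100000 = 19500000 Ω
Highest = 19500000 × (1 + 1/100) = 19695000 Ω.

19695000 Ω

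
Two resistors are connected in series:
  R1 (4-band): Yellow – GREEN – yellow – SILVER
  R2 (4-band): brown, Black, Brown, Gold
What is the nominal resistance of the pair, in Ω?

R1: yellow, green → 45; yellow ×10^4 → 450000 Ω.
R2: brown, black → 10; brown ×10 → 100 Ω.
Series: 450000 + 100 = 450100 Ω.

450100 Ω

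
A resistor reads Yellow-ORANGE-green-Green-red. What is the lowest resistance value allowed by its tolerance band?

42630000 Ω

Yellow → 4 (first significant figure)
Orange → 3 (second significant figure)
Green → 5 (third significant figure)
Green → ×10^5 multiplier
Red → ±2% tolerance
435 × 100000 = 43500000 Ω
Lowest = 43500000 × (1 − 2/100) = 42630000 Ω.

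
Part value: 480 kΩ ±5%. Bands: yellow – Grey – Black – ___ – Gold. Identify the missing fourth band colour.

480000 Ω = 480 × 10^3.
The fourth band is the multiplier, 10^3, which is orange.

orange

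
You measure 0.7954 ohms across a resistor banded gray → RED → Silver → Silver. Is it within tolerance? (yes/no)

Grey → 8 (first significant figure)
Red → 2 (second significant figure)
Silver → ×0.01 multiplier
Silver → ±10% tolerance
82 × 0.01 = 0.82 Ω
Allowed range: 0.738 Ω to 0.902 Ω.
0.7954 ohms lies inside that range.

yes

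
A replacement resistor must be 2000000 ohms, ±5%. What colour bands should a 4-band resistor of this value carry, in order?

red, black, green, gold

2000000 Ω = 20 × 10^5.
2 → red
0 → black
Multiplier 10^5 → green.
±5% tolerance → gold.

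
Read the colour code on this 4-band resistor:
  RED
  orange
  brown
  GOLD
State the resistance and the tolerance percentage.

230 Ω ±5%

Red → 2 (first significant figure)
Orange → 3 (second significant figure)
Brown → ×10 multiplier
Gold → ±5% tolerance
23 × 10 = 230 Ω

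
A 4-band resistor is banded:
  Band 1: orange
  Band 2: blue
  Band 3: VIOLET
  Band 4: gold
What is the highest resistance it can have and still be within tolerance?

Orange → 3 (first significant figure)
Blue → 6 (second significant figure)
Violet → ×10^7 multiplier
Gold → ±5% tolerance
36 × 10000000 = 360000000 Ω
Highest = 360000000 × (1 + 5/100) = 378000000 Ω.

378000000 Ω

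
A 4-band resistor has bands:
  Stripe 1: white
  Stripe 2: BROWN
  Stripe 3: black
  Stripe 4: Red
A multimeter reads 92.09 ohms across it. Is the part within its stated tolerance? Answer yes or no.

White → 9 (first significant figure)
Brown → 1 (second significant figure)
Black → ×1 multiplier
Red → ±2% tolerance
91 × 1 = 91 Ω
Allowed range: 89.18 Ω to 92.82 Ω.
92.09 ohms lies inside that range.

yes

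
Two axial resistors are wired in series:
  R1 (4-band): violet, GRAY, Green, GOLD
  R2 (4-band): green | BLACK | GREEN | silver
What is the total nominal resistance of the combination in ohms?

R1: violet, grey → 78; green ×10^5 → 7800000 Ω.
R2: green, black → 50; green ×10^5 → 5000000 Ω.
Series: 7800000 + 5000000 = 12800000 Ω.

12800000 Ω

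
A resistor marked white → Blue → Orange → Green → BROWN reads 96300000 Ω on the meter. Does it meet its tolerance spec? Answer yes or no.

White → 9 (first significant figure)
Blue → 6 (second significant figure)
Orange → 3 (third significant figure)
Green → ×10^5 multiplier
Brown → ±1% tolerance
963 × 100000 = 96300000 Ω
Allowed range: 95337000 Ω to 97263000 Ω.
96300000 Ω lies inside that range.

yes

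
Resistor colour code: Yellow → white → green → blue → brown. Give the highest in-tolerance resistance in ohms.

499950000 Ω

Yellow → 4 (first significant figure)
White → 9 (second significant figure)
Green → 5 (third significant figure)
Blue → ×10^6 multiplier
Brown → ±1% tolerance
495 × 1000000 = 495000000 Ω
Highest = 495000000 × (1 + 1/100) = 499950000 Ω.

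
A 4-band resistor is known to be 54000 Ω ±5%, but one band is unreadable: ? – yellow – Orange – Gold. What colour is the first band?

54000 Ω = 54 × 10^3.
The first band gives digit 5 of the significand, and 5 is green.

green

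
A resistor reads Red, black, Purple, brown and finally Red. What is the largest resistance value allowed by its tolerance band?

Red → 2 (first significant figure)
Black → 0 (second significant figure)
Violet → 7 (third significant figure)
Brown → ×10 multiplier
Red → ±2% tolerance
207 × 10 = 2070 Ω
Largest = 2070 × (1 + 2/100) = 2111.4 Ω.

2111.4 Ω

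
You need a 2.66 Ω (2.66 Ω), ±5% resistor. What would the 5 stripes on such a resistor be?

red, blue, blue, silver, gold

2.66 Ω = 266 × 10^-2.
2 → red
6 → blue
6 → blue
Multiplier 10^-2 → silver.
±5% tolerance → gold.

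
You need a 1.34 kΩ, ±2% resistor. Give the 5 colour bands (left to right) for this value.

brown, orange, yellow, brown, red

1340 Ω = 134 × 10^1.
1 → brown
3 → orange
4 → yellow
Multiplier 10^1 → brown.
±2% tolerance → red.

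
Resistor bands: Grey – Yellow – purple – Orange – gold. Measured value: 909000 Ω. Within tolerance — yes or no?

no

Grey → 8 (first significant figure)
Yellow → 4 (second significant figure)
Violet → 7 (third significant figure)
Orange → ×10^3 multiplier
Gold → ±5% tolerance
847 × 1000 = 847000 Ω
Allowed range: 804650 Ω to 889350 Ω.
909000 Ω lies outside that range.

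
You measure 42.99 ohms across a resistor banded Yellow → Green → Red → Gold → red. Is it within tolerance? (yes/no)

Yellow → 4 (first significant figure)
Green → 5 (second significant figure)
Red → 2 (third significant figure)
Gold → ×0.1 multiplier
Red → ±2% tolerance
452 × 0.1 = 45.2 Ω
Allowed range: 44.296 Ω to 46.104 Ω.
42.99 ohms lies outside that range.

no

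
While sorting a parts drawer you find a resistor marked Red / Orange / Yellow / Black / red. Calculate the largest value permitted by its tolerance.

238.68 Ω

Red → 2 (first significant figure)
Orange → 3 (second significant figure)
Yellow → 4 (third significant figure)
Black → ×1 multiplier
Red → ±2% tolerance
234 × 1 = 234 Ω
Largest = 234 × (1 + 2/100) = 238.68 Ω.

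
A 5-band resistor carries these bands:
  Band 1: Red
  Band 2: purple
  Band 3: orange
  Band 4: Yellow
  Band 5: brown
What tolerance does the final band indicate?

The last band, brown, is the tolerance band.
Brown corresponds to ±1%.

±1%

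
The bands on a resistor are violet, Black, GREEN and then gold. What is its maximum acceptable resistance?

Violet → 7 (first significant figure)
Black → 0 (second significant figure)
Green → ×10^5 multiplier
Gold → ±5% tolerance
70 × 100000 = 7000000 Ω
Maximum = 7000000 × (1 + 5/100) = 7350000 Ω.

7350000 Ω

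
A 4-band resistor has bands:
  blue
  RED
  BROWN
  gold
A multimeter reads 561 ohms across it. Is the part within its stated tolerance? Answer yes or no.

Blue → 6 (first significant figure)
Red → 2 (second significant figure)
Brown → ×10 multiplier
Gold → ±5% tolerance
62 × 10 = 620 Ω
Allowed range: 589 Ω to 651 Ω.
561 ohms lies outside that range.

no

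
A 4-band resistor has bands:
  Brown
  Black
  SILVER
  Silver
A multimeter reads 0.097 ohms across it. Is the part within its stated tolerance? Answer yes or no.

yes

Brown → 1 (first significant figure)
Black → 0 (second significant figure)
Silver → ×0.01 multiplier
Silver → ±10% tolerance
10 × 0.01 = 0.1 Ω
Allowed range: 0.09 Ω to 0.11 Ω.
0.097 ohms lies inside that range.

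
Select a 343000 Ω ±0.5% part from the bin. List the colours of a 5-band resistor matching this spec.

orange, yellow, orange, orange, green

343000 Ω = 343 × 10^3.
3 → orange
4 → yellow
3 → orange
Multiplier 10^3 → orange.
±0.5% tolerance → green.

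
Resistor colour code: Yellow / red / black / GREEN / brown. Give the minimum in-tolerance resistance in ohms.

41580000 Ω

Yellow → 4 (first significant figure)
Red → 2 (second significant figure)
Black → 0 (third significant figure)
Green → ×10^5 multiplier
Brown → ±1% tolerance
420 × 100000 = 42000000 Ω
Minimum = 42000000 × (1 − 1/100) = 41580000 Ω.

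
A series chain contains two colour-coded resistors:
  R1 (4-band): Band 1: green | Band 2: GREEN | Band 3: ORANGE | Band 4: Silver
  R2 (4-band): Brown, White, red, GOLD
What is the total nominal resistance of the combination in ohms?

56900 Ω

R1: green, green → 55; orange ×10^3 → 55000 Ω.
R2: brown, white → 19; red ×10^2 → 1900 Ω.
Series: 55000 + 1900 = 56900 Ω.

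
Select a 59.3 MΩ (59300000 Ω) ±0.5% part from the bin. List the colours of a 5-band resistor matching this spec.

green, white, orange, green, green

59300000 Ω = 593 × 10^5.
5 → green
9 → white
3 → orange
Multiplier 10^5 → green.
±0.5% tolerance → green.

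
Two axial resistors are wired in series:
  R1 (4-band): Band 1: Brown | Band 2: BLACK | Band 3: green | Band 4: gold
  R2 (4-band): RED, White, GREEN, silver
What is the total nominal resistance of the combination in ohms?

3900000 Ω

R1: brown, black → 10; green ×10^5 → 1000000 Ω.
R2: red, white → 29; green ×10^5 → 2900000 Ω.
Series: 1000000 + 2900000 = 3900000 Ω.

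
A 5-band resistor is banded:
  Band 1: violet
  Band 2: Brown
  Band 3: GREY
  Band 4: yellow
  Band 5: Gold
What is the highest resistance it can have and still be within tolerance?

Violet → 7 (first significant figure)
Brown → 1 (second significant figure)
Grey → 8 (third significant figure)
Yellow → ×10^4 multiplier
Gold → ±5% tolerance
718 × 10000 = 7180000 Ω
Highest = 7180000 × (1 + 5/100) = 7539000 Ω.

7539000 Ω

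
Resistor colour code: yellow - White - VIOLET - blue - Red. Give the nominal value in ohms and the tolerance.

497000000 Ω ±2%

Yellow → 4 (first significant figure)
White → 9 (second significant figure)
Violet → 7 (third significant figure)
Blue → ×10^6 multiplier
Red → ±2% tolerance
497 × 1000000 = 497000000 Ω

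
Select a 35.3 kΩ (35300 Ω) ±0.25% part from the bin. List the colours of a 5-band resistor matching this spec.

35300 Ω = 353 × 10^2.
3 → orange
5 → green
3 → orange
Multiplier 10^2 → red.
±0.25% tolerance → blue.

orange, green, orange, red, blue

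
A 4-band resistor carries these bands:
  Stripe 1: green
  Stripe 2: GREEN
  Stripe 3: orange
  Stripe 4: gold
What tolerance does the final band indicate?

±5%

The last band, gold, is the tolerance band.
Gold corresponds to ±5%.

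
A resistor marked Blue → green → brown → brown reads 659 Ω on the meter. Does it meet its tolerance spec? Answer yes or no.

Blue → 6 (first significant figure)
Green → 5 (second significant figure)
Brown → ×10 multiplier
Brown → ±1% tolerance
65 × 10 = 650 Ω
Allowed range: 643.5 Ω to 656.5 Ω.
659 Ω lies outside that range.

no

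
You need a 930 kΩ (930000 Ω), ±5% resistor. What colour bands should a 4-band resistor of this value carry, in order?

white, orange, yellow, gold

930000 Ω = 93 × 10^4.
9 → white
3 → orange
Multiplier 10^4 → yellow.
±5% tolerance → gold.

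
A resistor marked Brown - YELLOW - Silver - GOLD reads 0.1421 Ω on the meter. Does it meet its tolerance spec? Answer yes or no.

yes

Brown → 1 (first significant figure)
Yellow → 4 (second significant figure)
Silver → ×0.01 multiplier
Gold → ±5% tolerance
14 × 0.01 = 0.14 Ω
Allowed range: 0.133 Ω to 0.147 Ω.
0.1421 Ω lies inside that range.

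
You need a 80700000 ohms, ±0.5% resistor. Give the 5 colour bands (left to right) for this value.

80700000 Ω = 807 × 10^5.
8 → grey
0 → black
7 → violet
Multiplier 10^5 → green.
±0.5% tolerance → green.

grey, black, violet, green, green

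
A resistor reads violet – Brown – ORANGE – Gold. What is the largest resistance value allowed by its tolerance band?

74550 Ω

Violet → 7 (first significant figure)
Brown → 1 (second significant figure)
Orange → ×10^3 multiplier
Gold → ±5% tolerance
71 × 1000 = 71000 Ω
Largest = 71000 × (1 + 5/100) = 74550 Ω.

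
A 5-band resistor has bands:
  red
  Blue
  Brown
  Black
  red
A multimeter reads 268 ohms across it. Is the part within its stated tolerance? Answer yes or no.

no

Red → 2 (first significant figure)
Blue → 6 (second significant figure)
Brown → 1 (third significant figure)
Black → ×1 multiplier
Red → ±2% tolerance
261 × 1 = 261 Ω
Allowed range: 255.78 Ω to 266.22 Ω.
268 ohms lies outside that range.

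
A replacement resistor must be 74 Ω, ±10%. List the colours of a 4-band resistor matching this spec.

violet, yellow, black, silver

74 Ω = 74 × 10^0.
7 → violet
4 → yellow
Multiplier 10^0 → black.
±10% tolerance → silver.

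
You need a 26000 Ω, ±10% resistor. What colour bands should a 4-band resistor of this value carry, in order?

red, blue, orange, silver

26000 Ω = 26 × 10^3.
2 → red
6 → blue
Multiplier 10^3 → orange.
±10% tolerance → silver.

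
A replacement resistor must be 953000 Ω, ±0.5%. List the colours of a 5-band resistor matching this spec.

953000 Ω = 953 × 10^3.
9 → white
5 → green
3 → orange
Multiplier 10^3 → orange.
±0.5% tolerance → green.

white, green, orange, orange, green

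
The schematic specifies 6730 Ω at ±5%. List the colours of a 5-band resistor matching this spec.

blue, violet, orange, brown, gold

6730 Ω = 673 × 10^1.
6 → blue
7 → violet
3 → orange
Multiplier 10^1 → brown.
±5% tolerance → gold.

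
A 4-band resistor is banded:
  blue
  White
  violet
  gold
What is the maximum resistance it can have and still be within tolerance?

Blue → 6 (first significant figure)
White → 9 (second significant figure)
Violet → ×10^7 multiplier
Gold → ±5% tolerance
69 × 10000000 = 690000000 Ω
Maximum = 690000000 × (1 + 5/100) = 724500000 Ω.

724500000 Ω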